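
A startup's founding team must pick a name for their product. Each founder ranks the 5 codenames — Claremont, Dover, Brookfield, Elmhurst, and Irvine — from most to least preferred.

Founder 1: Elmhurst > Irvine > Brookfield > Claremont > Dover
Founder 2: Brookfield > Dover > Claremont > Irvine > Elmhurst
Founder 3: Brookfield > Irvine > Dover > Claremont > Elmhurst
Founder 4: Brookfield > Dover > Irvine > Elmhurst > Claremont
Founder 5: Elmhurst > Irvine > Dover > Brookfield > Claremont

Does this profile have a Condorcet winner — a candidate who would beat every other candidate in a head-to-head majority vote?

Yes

Head-to-head results (5 voters total):
Claremont vs Dover: Dover wins 4–1.
Claremont vs Brookfield: Brookfield wins 5–0.
Claremont vs Elmhurst: Elmhurst wins 3–2.
Claremont vs Irvine: Irvine wins 4–1.
Dover vs Brookfield: Brookfield wins 4–1.
Dover vs Elmhurst: Dover wins 3–2.
Dover vs Irvine: Irvine wins 3–2.
Brookfield vs Elmhurst: Brookfield wins 3–2.
Brookfield vs Irvine: Brookfield wins 3–2.
Elmhurst vs Irvine: Irvine wins 3–2.
Brookfield beats each rival — Claremont (5–0), Dover (4–1), Elmhurst (3–2), Irvine (3–2) — so Brookfield is the Condorcet winner.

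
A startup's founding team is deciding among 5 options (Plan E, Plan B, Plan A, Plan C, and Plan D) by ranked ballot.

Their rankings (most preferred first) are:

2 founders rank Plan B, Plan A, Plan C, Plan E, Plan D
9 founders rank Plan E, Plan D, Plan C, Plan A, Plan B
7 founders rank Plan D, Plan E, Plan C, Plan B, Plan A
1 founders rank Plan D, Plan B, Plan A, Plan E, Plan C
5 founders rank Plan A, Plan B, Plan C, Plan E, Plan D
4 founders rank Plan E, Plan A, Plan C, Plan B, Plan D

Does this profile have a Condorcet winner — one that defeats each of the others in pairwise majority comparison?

Head-to-head results (28 voters total):
Plan E vs Plan B: Plan E wins 20–8.
Plan E vs Plan A: Plan E wins 20–8.
Plan E vs Plan C: Plan E wins 21–7.
Plan E vs Plan D: Plan E wins 20–8.
Plan B vs Plan A: Plan A wins 18–10.
Plan B vs Plan C: Plan C wins 20–8.
Plan B vs Plan D: Plan D wins 17–11.
Plan A vs Plan C: Plan C wins 16–12.
Plan A vs Plan D: Plan D wins 17–11.
Plan C vs Plan D: Plan D wins 17–11.
Plan E beats each rival — Plan B (20–8), Plan A (20–8), Plan C (21–7), Plan D (20–8) — so Plan E is the Condorcet winner.

Yes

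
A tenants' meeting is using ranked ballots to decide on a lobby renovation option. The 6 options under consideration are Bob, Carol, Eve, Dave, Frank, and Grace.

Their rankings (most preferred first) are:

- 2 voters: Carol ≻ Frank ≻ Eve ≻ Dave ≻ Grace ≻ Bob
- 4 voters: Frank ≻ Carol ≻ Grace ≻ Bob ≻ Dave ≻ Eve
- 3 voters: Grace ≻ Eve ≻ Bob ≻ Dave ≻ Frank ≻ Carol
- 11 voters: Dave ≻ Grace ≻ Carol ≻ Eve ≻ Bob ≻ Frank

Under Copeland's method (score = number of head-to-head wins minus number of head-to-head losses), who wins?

Pairwise results:
  Bob vs Carol: Carol wins 17–3.
  Bob vs Eve: Eve wins 16–4.
  Bob vs Dave: Dave wins 13–7.
  Bob vs Frank: Bob wins 14–6.
  Bob vs Grace: Grace wins 20–0.
  Carol vs Eve: Carol wins 17–3.
  Carol vs Dave: Dave wins 14–6.
  Carol vs Frank: Carol wins 13–7.
  Carol vs Grace: Grace wins 14–6.
  Eve vs Dave: Dave wins 15–5.
  Eve vs Frank: Eve wins 14–6.
  Eve vs Grace: Grace wins 18–2.
  Dave vs Frank: Dave wins 14–6.
  Dave vs Grace: Dave wins 13–7.
  Frank vs Grace: Grace wins 14–6.
Copeland scores (wins − losses):
  Bob: 1 − 4 = -3
  Carol: 3 − 2 = 1
  Eve: 2 − 3 = -1
  Dave: 5 − 0 = 5
  Frank: 0 − 5 = -5
  Grace: 4 − 1 = 3
Dave has the best Copeland score.

Dave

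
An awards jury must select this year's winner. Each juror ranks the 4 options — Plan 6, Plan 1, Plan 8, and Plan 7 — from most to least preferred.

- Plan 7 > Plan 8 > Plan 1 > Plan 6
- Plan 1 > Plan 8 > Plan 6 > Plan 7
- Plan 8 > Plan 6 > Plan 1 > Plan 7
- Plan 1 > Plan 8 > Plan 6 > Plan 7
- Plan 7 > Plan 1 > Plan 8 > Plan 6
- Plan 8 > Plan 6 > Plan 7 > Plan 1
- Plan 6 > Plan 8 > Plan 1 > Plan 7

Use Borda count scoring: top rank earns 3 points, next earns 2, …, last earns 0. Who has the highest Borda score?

Borda scores:
  Plan 6: 0 + 1 + 2 + 1 + 0 + 2 + 3 = 9
  Plan 1: 1 + 3 + 1 + 3 + 2 + 0 + 1 = 11
  Plan 8: 2 + 2 + 3 + 2 + 1 + 3 + 2 = 15
  Plan 7: 3 + 0 + 0 + 0 + 3 + 1 + 0 = 7
Plan 8 has the highest total.

Plan 8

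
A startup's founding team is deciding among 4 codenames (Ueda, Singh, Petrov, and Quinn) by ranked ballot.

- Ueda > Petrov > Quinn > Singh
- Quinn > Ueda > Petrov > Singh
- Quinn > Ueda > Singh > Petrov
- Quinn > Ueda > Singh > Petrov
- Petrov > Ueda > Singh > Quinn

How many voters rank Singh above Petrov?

2

Ballots ranking Singh above Petrov: 2.
Ballots ranking Petrov above Singh: 3.
So 2 of 5 voters prefer Singh to Petrov.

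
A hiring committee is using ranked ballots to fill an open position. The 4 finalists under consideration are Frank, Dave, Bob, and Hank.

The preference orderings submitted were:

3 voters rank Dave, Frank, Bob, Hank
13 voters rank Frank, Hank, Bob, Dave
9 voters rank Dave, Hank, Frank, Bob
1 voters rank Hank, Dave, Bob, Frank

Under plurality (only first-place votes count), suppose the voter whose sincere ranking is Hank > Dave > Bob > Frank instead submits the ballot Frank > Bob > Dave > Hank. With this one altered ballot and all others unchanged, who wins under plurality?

First-place totals with the altered ballot: Frank 14, Dave 12, Bob 0, Hank 0.
The winner is unchanged: still Frank.

Frank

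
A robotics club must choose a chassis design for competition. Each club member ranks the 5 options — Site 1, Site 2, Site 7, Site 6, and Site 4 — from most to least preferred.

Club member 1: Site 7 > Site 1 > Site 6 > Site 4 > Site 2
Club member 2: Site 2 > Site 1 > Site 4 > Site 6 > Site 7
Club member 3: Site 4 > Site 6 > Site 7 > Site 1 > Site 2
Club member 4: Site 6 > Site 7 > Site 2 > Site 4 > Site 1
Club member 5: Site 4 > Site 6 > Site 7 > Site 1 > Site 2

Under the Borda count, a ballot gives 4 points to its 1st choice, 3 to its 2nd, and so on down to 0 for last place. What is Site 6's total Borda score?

Borda scores:
  Site 1: 3 + 3 + 1 + 0 + 1 = 8
  Site 2: 0 + 4 + 0 + 2 + 0 = 6
  Site 7: 4 + 0 + 2 + 3 + 2 = 11
  Site 6: 2 + 1 + 3 + 4 + 3 = 13
  Site 4: 1 + 2 + 4 + 1 + 4 = 12

13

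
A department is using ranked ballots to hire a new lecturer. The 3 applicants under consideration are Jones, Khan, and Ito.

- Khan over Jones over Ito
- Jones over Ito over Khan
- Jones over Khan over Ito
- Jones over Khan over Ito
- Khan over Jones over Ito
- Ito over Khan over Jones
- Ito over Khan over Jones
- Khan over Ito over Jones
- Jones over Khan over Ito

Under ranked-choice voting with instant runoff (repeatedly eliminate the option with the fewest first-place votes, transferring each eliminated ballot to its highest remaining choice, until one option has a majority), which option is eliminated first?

Round 1: Jones 4, Khan 3, Ito 2. Ito has the fewest and is eliminated.
Round 2: Khan 5, Jones 4. Khan has a majority.

Ito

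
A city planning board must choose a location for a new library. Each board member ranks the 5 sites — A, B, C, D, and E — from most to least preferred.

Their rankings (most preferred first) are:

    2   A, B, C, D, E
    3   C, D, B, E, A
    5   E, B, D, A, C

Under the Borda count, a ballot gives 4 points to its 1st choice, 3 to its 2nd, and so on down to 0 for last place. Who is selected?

Borda scores:
  A: 2·4 + 3·0 + 5·1 = 13
  B: 2·3 + 3·2 + 5·3 = 27
  C: 2·2 + 3·4 + 5·0 = 16
  D: 2·1 + 3·3 + 5·2 = 21
  E: 2·0 + 3·1 + 5·4 = 23
B has the highest total.

B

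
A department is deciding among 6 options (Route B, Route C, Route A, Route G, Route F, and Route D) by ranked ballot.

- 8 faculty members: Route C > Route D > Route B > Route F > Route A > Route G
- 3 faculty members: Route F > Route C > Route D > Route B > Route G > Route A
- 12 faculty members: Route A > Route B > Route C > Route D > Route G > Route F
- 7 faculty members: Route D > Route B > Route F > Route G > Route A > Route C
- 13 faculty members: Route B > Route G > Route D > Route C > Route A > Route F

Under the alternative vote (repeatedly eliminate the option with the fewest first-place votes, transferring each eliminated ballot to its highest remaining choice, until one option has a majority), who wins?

Round 1: Route B 13, Route A 12, Route C 8, Route D 7, Route F 3, Route G 0. Route G has the fewest and is eliminated.
Round 2: Route B 13, Route A 12, Route C 8, Route D 7, Route F 3. Route F has the fewest and is eliminated.
Round 3: Route B 13, Route A 12, Route C 11, Route D 7. Route D has the fewest and is eliminated.
Round 4: Route B 20, Route A 12, Route C 11. Route C has the fewest and is eliminated.
Round 5: Route B 31, Route A 12. Route B has a majority.

Route B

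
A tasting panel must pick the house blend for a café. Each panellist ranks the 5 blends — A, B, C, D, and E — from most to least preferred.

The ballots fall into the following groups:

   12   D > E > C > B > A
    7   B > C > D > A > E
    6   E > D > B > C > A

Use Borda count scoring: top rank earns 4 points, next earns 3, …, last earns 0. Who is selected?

Borda scores:
  A: 12·0 + 7·1 + 6·0 = 7
  B: 12·1 + 7·4 + 6·2 = 52
  C: 12·2 + 7·3 + 6·1 = 51
  D: 12·4 + 7·2 + 6·3 = 80
  E: 12·3 + 7·0 + 6·4 = 60
D has the highest total.

D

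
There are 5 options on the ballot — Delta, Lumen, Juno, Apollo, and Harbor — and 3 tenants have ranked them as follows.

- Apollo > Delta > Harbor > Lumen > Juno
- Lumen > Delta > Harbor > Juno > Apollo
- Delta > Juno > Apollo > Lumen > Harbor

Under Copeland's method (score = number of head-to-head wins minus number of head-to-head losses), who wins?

Pairwise results:
  Delta vs Lumen: Delta wins 2–1.
  Delta vs Juno: Delta wins 3–0.
  Delta vs Apollo: Delta wins 2–1.
  Delta vs Harbor: Delta wins 3–0.
  Lumen vs Juno: Lumen wins 2–1.
  Lumen vs Apollo: Apollo wins 2–1.
  Lumen vs Harbor: Lumen wins 2–1.
  Juno vs Apollo: Juno wins 2–1.
  Juno vs Harbor: Harbor wins 2–1.
  Apollo vs Harbor: Apollo wins 2–1.
Copeland scores (wins − losses):
  Delta: 4 − 0 = 4
  Lumen: 2 − 2 = 0
  Juno: 1 − 3 = -2
  Apollo: 2 − 2 = 0
  Harbor: 1 − 3 = -2
Delta has the best Copeland score.

Delta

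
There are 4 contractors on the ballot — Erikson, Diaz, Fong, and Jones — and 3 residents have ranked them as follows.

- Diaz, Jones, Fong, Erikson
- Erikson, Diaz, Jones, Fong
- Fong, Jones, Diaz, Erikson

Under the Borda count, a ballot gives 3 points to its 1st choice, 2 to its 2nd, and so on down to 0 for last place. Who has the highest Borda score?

Borda scores:
  Erikson: 0 + 3 + 0 = 3
  Diaz: 3 + 2 + 1 = 6
  Fong: 1 + 0 + 3 = 4
  Jones: 2 + 1 + 2 = 5
Diaz has the highest total.

Diaz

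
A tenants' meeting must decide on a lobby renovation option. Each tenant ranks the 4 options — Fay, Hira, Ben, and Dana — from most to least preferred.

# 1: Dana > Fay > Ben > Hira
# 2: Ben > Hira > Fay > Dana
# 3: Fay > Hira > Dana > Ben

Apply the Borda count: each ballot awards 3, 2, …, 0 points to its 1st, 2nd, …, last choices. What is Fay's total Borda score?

Borda scores:
  Fay: 2 + 1 + 3 = 6
  Hira: 0 + 2 + 2 = 4
  Ben: 1 + 3 + 0 = 4
  Dana: 3 + 0 + 1 = 4

6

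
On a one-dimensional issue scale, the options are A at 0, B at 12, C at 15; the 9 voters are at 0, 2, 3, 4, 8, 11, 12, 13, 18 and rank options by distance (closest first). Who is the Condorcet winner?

With single-peaked preferences on a line, the Condorcet winner is the candidate closest to the median voter.
The median voter (position 8) is closest to B at 12.
Check: B vs C — voters closer to B: 8 of 9.

B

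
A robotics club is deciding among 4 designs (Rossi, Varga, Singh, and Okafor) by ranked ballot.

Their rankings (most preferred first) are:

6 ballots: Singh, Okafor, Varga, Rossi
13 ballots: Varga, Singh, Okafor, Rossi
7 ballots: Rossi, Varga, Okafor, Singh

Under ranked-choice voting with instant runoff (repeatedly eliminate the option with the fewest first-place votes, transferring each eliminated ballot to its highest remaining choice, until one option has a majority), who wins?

Varga

Round 1: Varga 13, Rossi 7, Singh 6, Okafor 0. Okafor has the fewest and is eliminated.
Round 2: Varga 13, Rossi 7, Singh 6. Singh has the fewest and is eliminated.
Round 3: Varga 19, Rossi 7. Varga has a majority.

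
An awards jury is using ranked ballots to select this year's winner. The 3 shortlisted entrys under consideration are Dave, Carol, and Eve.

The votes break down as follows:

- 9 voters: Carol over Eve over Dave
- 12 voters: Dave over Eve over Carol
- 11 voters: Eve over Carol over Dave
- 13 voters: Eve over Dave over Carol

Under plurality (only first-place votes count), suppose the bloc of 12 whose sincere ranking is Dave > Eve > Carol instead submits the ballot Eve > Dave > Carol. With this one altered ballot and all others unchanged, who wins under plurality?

First-place totals with the altered ballot: Dave 0, Carol 9, Eve 36.
The winner is unchanged: still Eve.

Eve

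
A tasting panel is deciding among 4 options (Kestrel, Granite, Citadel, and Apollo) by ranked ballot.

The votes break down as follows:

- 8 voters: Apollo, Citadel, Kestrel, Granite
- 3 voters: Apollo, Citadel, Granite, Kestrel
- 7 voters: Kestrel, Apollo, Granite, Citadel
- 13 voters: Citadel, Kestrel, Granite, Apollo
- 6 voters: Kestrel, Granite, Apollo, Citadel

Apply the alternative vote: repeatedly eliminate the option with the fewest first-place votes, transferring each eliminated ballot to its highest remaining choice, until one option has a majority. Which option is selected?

Citadel

Round 1: Kestrel 13, Citadel 13, Apollo 11, Granite 0. Granite has the fewest and is eliminated.
Round 2: Kestrel 13, Citadel 13, Apollo 11. Apollo has the fewest and is eliminated.
Round 3: Citadel 24, Kestrel 13. Citadel has a majority.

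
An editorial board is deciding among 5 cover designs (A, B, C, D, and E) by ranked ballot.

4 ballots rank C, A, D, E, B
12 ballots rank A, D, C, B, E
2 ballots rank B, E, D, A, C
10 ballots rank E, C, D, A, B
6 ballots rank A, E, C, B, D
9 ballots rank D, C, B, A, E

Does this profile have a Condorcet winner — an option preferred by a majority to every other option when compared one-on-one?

Head-to-head results (43 voters total):
A vs B: A wins 32–11.
A vs C: C wins 23–20.
A vs D: A wins 22–21.
A vs E: A wins 31–12.
B vs C: C wins 41–2.
B vs D: D wins 35–8.
B vs E: B wins 23–20.
C vs D: D wins 23–20.
C vs E: C wins 25–18.
D vs E: D wins 25–18.
No candidate beats all others: A beats D beats C beats A, a majority cycle.

No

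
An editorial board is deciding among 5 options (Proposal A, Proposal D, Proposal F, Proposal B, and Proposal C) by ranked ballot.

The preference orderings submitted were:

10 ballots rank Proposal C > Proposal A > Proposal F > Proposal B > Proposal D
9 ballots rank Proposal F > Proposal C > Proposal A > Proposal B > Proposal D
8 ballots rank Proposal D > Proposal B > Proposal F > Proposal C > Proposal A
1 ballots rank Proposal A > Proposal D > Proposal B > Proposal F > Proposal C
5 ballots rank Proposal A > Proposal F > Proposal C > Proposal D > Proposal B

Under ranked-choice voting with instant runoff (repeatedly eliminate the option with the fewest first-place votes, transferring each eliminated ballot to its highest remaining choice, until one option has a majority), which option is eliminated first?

Round 1: Proposal C 10, Proposal F 9, Proposal D 8, Proposal A 6, Proposal B 0. Proposal B has the fewest and is eliminated.
Round 2: Proposal C 10, Proposal F 9, Proposal D 8, Proposal A 6. Proposal A has the fewest and is eliminated.
Round 3: Proposal F 14, Proposal C 10, Proposal D 9. Proposal D has the fewest and is eliminated.
Round 4: Proposal F 23, Proposal C 10. Proposal F has a majority.

Proposal B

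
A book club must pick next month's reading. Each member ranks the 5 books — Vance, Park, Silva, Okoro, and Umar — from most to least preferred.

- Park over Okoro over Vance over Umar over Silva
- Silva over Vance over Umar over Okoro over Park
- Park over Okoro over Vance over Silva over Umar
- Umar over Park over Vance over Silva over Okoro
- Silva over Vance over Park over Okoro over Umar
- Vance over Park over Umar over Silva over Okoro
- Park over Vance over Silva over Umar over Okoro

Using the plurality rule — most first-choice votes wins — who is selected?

First-place vote totals:
  Vance: 1
  Park: 3
  Silva: 2
  Okoro: 0
  Umar: 1
Park has the most first-place votes.

Park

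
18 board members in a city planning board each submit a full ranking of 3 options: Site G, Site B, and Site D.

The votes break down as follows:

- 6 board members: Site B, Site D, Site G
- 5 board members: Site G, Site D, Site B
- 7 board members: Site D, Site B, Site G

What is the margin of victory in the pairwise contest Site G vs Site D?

Ballots ranking Site G above Site D: 5.
Ballots ranking Site D above Site G: 6+7 = 13.
Site D wins 13–5, a margin of 8.

8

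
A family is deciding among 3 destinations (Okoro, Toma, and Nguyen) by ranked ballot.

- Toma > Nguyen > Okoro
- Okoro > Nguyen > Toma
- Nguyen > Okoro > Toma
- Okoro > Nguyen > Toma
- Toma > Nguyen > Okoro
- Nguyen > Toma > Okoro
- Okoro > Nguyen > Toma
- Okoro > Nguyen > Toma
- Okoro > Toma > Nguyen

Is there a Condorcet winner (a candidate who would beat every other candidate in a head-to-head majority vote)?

Yes

Head-to-head results (9 voters total):
Okoro vs Toma: Okoro wins 6–3.
Okoro vs Nguyen: Okoro wins 5–4.
Toma vs Nguyen: Nguyen wins 6–3.
Okoro beats each rival — Toma (6–3), Nguyen (5–4) — so Okoro is the Condorcet winner.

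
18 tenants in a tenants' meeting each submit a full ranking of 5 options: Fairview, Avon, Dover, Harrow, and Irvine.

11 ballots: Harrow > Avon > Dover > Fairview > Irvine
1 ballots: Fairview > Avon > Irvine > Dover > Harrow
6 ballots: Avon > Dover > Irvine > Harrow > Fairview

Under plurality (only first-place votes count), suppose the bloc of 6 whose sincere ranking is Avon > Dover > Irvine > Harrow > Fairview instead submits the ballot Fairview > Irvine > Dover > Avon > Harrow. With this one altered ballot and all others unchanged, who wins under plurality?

First-place totals with the altered ballot: Fairview 7, Avon 0, Dover 0, Harrow 11, Irvine 0.
The winner is unchanged: still Harrow.

Harrow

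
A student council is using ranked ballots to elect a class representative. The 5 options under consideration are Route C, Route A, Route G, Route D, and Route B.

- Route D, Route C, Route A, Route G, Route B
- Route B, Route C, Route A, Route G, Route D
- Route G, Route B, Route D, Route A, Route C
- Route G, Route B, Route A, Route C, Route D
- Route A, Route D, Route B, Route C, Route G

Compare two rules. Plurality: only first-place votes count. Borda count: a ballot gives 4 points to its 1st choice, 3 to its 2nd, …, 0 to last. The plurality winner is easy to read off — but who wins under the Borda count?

Route B

Plurality first-place counts: Route C 0, Route A 1, Route G 2, Route D 1, Route B 1 → Route G.
Borda totals: Route C 8, Route A 11, Route G 10, Route D 9, Route B 12 → Route B.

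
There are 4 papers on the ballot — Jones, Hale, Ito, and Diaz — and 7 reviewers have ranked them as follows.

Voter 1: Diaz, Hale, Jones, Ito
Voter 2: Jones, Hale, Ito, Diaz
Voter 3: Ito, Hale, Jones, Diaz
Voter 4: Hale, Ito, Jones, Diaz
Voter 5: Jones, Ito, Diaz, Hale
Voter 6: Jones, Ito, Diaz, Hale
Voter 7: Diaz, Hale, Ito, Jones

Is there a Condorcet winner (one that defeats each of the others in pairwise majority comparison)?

No

Head-to-head results (7 voters total):
Jones vs Hale: Hale wins 4–3.
Jones vs Ito: Jones wins 4–3.
Jones vs Diaz: Jones wins 5–2.
Hale vs Ito: Hale wins 4–3.
Hale vs Diaz: Diaz wins 4–3.
Ito vs Diaz: Ito wins 5–2.
No candidate beats all others: Jones beats Diaz beats Hale beats Jones, a majority cycle.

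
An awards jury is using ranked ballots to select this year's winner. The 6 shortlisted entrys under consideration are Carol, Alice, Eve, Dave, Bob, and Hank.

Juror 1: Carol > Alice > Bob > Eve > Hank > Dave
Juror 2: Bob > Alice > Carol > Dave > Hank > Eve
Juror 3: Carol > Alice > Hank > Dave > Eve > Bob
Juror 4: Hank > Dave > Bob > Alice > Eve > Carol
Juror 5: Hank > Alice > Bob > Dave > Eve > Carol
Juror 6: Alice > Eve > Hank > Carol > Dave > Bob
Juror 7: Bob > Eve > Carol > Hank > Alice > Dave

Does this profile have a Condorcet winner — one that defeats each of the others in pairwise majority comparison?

Yes

Head-to-head results (7 voters total):
Carol vs Alice: Alice wins 4–3.
Carol vs Eve: Eve wins 4–3.
Carol vs Dave: Carol wins 5–2.
Carol vs Bob: Bob wins 4–3.
Carol vs Hank: Carol wins 4–3.
Alice vs Eve: Alice wins 6–1.
Alice vs Dave: Alice wins 6–1.
Alice vs Bob: Alice wins 4–3.
Alice vs Hank: Alice wins 4–3.
Eve vs Dave: Dave wins 4–3.
Eve vs Bob: Bob wins 5–2.
Eve vs Hank: Hank wins 4–3.
Dave vs Bob: Bob wins 4–3.
Dave vs Hank: Hank wins 6–1.
Bob vs Hank: Hank wins 4–3.
Alice beats each rival — Carol (4–3), Eve (6–1), Dave (6–1), Bob (4–3), Hank (4–3) — so Alice is the Condorcet winner.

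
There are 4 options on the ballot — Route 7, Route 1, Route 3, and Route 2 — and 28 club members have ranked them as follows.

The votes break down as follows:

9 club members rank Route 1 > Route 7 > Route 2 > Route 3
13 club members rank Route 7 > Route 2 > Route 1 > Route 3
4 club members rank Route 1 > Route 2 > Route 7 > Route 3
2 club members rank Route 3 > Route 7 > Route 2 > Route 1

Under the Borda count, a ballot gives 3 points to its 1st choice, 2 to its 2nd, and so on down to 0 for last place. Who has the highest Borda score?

Borda scores:
  Route 7: 9·2 + 13·3 + 4·1 + 2·2 = 65
  Route 1: 9·3 + 13·1 + 4·3 + 2·0 = 52
  Route 3: 9·0 + 13·0 + 4·0 + 2·3 = 6
  Route 2: 9·1 + 13·2 + 4·2 + 2·1 = 45
Route 7 has the highest total.

Route 7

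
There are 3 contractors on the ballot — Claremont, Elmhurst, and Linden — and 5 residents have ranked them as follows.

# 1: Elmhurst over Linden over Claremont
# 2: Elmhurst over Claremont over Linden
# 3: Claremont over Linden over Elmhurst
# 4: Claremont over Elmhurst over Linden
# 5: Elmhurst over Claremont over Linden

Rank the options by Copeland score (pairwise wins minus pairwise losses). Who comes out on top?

Elmhurst

Pairwise results:
  Claremont vs Elmhurst: Elmhurst wins 3–2.
  Claremont vs Linden: Claremont wins 4–1.
  Elmhurst vs Linden: Elmhurst wins 4–1.
Copeland scores (wins − losses):
  Claremont: 1 − 1 = 0
  Elmhurst: 2 − 0 = 2
  Linden: 0 − 2 = -2
Elmhurst has the best Copeland score.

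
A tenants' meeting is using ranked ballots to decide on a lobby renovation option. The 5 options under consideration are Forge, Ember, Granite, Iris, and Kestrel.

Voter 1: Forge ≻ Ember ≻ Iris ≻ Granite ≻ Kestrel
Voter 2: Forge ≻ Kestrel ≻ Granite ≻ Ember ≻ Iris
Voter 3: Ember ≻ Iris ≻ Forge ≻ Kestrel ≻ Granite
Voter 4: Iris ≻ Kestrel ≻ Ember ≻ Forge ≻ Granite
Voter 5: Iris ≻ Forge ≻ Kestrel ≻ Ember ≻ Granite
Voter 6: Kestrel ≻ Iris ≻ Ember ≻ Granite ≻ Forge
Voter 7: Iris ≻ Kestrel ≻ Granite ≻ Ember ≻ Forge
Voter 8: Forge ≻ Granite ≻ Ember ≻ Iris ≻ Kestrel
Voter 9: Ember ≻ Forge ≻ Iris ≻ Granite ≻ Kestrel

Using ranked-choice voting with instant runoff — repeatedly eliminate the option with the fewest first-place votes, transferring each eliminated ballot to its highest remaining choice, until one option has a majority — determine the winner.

Iris

Round 1: Forge 3, Iris 3, Ember 2, Kestrel 1, Granite 0. Granite has the fewest and is eliminated.
Round 2: Forge 3, Iris 3, Ember 2, Kestrel 1. Kestrel has the fewest and is eliminated.
Round 3: Iris 4, Forge 3, Ember 2. Ember has the fewest and is eliminated.
Round 4: Iris 5, Forge 4. Iris has a majority.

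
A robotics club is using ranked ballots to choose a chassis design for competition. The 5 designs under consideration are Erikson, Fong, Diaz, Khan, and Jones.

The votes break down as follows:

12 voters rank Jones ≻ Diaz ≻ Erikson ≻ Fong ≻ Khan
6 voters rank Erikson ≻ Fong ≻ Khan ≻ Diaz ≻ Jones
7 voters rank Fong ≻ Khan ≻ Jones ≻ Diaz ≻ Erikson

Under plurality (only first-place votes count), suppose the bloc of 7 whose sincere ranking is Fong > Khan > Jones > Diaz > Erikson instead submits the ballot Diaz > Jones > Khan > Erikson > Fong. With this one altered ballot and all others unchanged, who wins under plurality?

Jones

First-place totals with the altered ballot: Erikson 6, Fong 0, Diaz 7, Khan 0, Jones 12.
The winner is unchanged: still Jones.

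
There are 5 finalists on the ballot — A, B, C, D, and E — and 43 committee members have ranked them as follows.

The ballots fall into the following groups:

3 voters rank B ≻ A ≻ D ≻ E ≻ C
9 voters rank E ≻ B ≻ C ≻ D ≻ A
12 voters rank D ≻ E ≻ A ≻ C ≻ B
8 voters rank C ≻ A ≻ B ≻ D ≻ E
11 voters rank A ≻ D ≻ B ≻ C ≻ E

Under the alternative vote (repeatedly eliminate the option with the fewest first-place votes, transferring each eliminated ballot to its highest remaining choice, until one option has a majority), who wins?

A

Round 1: D 12, A 11, E 9, C 8, B 3. B has the fewest and is eliminated.
Round 2: A 14, D 12, E 9, C 8. C has the fewest and is eliminated.
Round 3: A 22, D 12, E 9. A has a majority.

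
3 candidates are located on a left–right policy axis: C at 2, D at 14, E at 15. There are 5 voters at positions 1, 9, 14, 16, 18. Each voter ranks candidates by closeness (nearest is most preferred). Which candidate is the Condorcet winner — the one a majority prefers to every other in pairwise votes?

D

With single-peaked preferences on a line, the Condorcet winner is the candidate closest to the median voter.
The median voter (position 14) is closest to D at 14.
Check: D vs E — voters closer to D: 3 of 5.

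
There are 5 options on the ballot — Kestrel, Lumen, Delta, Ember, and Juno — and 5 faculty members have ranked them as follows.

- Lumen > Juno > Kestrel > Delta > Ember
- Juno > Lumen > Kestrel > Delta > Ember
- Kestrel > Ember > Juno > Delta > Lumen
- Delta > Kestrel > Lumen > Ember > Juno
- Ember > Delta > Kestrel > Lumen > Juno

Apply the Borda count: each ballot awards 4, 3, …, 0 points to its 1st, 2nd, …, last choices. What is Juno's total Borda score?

9

Borda scores:
  Kestrel: 2 + 2 + 4 + 3 + 2 = 13
  Lumen: 4 + 3 + 0 + 2 + 1 = 10
  Delta: 1 + 1 + 1 + 4 + 3 = 10
  Ember: 0 + 0 + 3 + 1 + 4 = 8
  Juno: 3 + 4 + 2 + 0 + 0 = 9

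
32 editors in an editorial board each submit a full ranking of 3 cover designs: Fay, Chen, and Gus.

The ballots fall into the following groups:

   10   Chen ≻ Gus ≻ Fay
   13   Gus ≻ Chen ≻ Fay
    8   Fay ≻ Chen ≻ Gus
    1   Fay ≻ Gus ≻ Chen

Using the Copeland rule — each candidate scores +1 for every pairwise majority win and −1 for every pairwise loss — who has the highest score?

Chen

Pairwise results:
  Fay vs Chen: Chen wins 23–9.
  Fay vs Gus: Gus wins 23–9.
  Chen vs Gus: Chen wins 18–14.
Copeland scores (wins − losses):
  Fay: 0 − 2 = -2
  Chen: 2 − 0 = 2
  Gus: 1 − 1 = 0
Chen has the best Copeland score.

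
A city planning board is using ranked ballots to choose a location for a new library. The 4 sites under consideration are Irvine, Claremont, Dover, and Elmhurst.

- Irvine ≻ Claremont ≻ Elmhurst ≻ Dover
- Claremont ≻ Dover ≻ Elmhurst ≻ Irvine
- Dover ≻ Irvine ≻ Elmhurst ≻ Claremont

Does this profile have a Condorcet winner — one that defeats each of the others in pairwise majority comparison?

Head-to-head results (3 voters total):
Irvine vs Claremont: Irvine wins 2–1.
Irvine vs Dover: Dover wins 2–1.
Irvine vs Elmhurst: Irvine wins 2–1.
Claremont vs Dover: Claremont wins 2–1.
Claremont vs Elmhurst: Claremont wins 2–1.
Dover vs Elmhurst: Dover wins 2–1.
No candidate beats all others: Irvine beats Claremont beats Dover beats Irvine, a majority cycle.

No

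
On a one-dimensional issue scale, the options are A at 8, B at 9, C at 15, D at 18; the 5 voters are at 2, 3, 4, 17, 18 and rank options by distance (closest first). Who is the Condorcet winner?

A

With single-peaked preferences on a line, the Condorcet winner is the candidate closest to the median voter.
The median voter (position 4) is closest to A at 8.
Check: A vs C — voters closer to A: 3 of 5.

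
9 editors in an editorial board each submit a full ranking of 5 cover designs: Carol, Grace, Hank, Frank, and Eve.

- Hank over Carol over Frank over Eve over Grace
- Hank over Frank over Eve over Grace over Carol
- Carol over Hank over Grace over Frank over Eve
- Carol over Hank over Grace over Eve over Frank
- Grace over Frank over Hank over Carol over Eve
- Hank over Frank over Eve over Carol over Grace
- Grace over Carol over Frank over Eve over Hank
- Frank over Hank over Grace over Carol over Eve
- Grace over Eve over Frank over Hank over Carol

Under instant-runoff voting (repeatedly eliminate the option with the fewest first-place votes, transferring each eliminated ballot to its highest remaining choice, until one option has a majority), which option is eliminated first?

Eve

Round 1: Grace 3, Hank 3, Carol 2, Frank 1, Eve 0. Eve has the fewest and is eliminated.
Round 2: Grace 3, Hank 3, Carol 2, Frank 1. Frank has the fewest and is eliminated.
Round 3: Hank 4, Grace 3, Carol 2. Carol has the fewest and is eliminated.
Round 4: Hank 6, Grace 3. Hank has a majority.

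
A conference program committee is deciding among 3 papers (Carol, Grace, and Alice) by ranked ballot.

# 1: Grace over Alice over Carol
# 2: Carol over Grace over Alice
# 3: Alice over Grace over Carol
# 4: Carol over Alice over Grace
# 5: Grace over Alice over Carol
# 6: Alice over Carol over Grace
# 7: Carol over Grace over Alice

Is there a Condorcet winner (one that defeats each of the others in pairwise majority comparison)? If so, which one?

Head-to-head results (7 voters total):
Carol vs Grace: Carol wins 4–3.
Carol vs Alice: Alice wins 4–3.
Grace vs Alice: Grace wins 4–3.
No candidate beats all others: Carol beats Grace beats Alice beats Carol, a majority cycle.

None — there is no Condorcet winner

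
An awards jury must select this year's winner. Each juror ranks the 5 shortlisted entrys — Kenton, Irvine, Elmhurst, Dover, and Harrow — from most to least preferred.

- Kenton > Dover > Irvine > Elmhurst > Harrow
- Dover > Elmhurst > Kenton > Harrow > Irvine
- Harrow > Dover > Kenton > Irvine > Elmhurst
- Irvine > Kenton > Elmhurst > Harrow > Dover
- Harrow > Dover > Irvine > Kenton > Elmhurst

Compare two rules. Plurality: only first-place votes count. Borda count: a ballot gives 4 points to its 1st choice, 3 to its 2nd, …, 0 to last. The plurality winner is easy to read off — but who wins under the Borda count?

Dover

Plurality first-place counts: Kenton 1, Irvine 1, Elmhurst 0, Dover 1, Harrow 2 → Harrow.
Borda totals: Kenton 12, Irvine 9, Elmhurst 6, Dover 13, Harrow 10 → Dover.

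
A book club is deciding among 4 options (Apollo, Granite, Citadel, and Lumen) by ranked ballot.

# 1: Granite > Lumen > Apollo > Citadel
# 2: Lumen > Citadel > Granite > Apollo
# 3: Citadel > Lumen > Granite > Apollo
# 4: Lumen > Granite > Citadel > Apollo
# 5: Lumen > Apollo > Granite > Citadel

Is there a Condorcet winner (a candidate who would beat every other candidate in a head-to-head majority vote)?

Yes

Head-to-head results (5 voters total):
Apollo vs Granite: Granite wins 4–1.
Apollo vs Citadel: Citadel wins 3–2.
Apollo vs Lumen: Lumen wins 5–0.
Granite vs Citadel: Granite wins 3–2.
Granite vs Lumen: Lumen wins 4–1.
Citadel vs Lumen: Lumen wins 4–1.
Lumen beats each rival — Apollo (5–0), Granite (4–1), Citadel (4–1) — so Lumen is the Condorcet winner.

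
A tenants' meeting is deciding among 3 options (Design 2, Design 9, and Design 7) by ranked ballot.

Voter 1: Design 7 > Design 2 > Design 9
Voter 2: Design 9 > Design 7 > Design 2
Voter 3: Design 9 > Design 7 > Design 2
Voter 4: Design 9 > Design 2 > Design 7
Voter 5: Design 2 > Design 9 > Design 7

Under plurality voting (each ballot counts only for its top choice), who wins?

Design 9

First-place vote totals:
  Design 2: 1
  Design 9: 3
  Design 7: 1
Design 9 has the most first-place votes.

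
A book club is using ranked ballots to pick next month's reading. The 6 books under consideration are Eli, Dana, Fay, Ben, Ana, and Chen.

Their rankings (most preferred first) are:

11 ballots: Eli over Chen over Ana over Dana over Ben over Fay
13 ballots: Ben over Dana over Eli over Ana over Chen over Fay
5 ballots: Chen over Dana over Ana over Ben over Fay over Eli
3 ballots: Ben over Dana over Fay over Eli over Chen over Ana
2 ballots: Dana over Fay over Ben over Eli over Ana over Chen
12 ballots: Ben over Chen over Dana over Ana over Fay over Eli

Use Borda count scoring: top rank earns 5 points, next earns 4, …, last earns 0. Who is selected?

Borda scores:
  Eli: 11·5 + 13·3 + 5·0 + 3·2 + 2·2 + 12·0 = 104
  Dana: 11·2 + 13·4 + 5·4 + 3·4 + 2·5 + 12·3 = 152
  Fay: 11·0 + 13·0 + 5·1 + 3·3 + 2·4 + 12·1 = 34
  Ben: 11·1 + 13·5 + 5·2 + 3·5 + 2·3 + 12·5 = 167
  Ana: 11·3 + 13·2 + 5·3 + 3·0 + 2·1 + 12·2 = 100
  Chen: 11·4 + 13·1 + 5·5 + 3·1 + 2·0 + 12·4 = 133
Ben has the highest total.

Ben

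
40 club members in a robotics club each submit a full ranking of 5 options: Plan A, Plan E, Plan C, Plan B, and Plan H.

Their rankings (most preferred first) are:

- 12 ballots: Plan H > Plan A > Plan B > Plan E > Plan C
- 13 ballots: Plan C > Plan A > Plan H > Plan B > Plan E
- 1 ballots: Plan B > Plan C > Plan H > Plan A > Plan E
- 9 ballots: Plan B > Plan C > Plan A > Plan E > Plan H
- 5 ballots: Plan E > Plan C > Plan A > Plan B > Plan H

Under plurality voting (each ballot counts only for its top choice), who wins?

First-place vote totals:
  Plan A: 0
  Plan E: 5
  Plan C: 13
  Plan B: 10
  Plan H: 12
Plan C has the most first-place votes.

Plan C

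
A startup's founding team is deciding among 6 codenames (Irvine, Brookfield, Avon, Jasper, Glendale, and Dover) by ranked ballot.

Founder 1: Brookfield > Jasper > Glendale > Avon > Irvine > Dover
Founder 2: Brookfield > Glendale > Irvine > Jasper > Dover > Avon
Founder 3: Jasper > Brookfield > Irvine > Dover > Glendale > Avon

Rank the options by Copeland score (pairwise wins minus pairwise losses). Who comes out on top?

Brookfield

Pairwise results:
  Irvine vs Brookfield: Brookfield wins 3–0.
  Irvine vs Avon: Irvine wins 2–1.
  Irvine vs Jasper: Jasper wins 2–1.
  Irvine vs Glendale: Glendale wins 2–1.
  Irvine vs Dover: Irvine wins 3–0.
  Brookfield vs Avon: Brookfield wins 3–0.
  Brookfield vs Jasper: Brookfield wins 2–1.
  Brookfield vs Glendale: Brookfield wins 3–0.
  Brookfield vs Dover: Brookfield wins 3–0.
  Avon vs Jasper: Jasper wins 3–0.
  Avon vs Glendale: Glendale wins 3–0.
  Avon vs Dover: Dover wins 2–1.
  Jasper vs Glendale: Jasper wins 2–1.
  Jasper vs Dover: Jasper wins 3–0.
  Glendale vs Dover: Glendale wins 2–1.
Copeland scores (wins − losses):
  Irvine: 2 − 3 = -1
  Brookfield: 5 − 0 = 5
  Avon: 0 − 5 = -5
  Jasper: 4 − 1 = 3
  Glendale: 3 − 2 = 1
  Dover: 1 − 4 = -3
Brookfield has the best Copeland score.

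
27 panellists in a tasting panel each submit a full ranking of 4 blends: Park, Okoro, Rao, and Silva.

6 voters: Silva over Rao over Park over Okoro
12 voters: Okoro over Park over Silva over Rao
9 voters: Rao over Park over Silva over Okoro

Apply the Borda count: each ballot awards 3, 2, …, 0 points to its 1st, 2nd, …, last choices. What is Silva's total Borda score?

39

Borda scores:
  Park: 6·1 + 12·2 + 9·2 = 48
  Okoro: 6·0 + 12·3 + 9·0 = 36
  Rao: 6·2 + 12·0 + 9·3 = 39
  Silva: 6·3 + 12·1 + 9·1 = 39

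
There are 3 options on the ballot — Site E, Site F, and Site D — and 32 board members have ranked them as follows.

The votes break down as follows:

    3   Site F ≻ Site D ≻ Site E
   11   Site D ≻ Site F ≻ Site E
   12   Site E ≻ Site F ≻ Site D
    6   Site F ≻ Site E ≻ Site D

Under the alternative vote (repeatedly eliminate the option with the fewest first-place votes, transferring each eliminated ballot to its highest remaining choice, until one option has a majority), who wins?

Site E

Round 1: Site E 12, Site D 11, Site F 9. Site F has the fewest and is eliminated.
Round 2: Site E 18, Site D 14. Site E has a majority.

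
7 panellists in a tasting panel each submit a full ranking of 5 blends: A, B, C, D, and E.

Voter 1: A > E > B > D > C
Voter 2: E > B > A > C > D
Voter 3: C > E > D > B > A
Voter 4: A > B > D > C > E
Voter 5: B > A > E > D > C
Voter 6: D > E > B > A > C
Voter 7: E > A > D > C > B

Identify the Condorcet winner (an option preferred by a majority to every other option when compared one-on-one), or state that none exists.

Head-to-head results (7 voters total):
A vs B: B wins 4–3.
A vs C: A wins 6–1.
A vs D: A wins 5–2.
A vs E: E wins 4–3.
B vs C: B wins 5–2.
B vs D: B wins 4–3.
B vs E: E wins 5–2.
C vs D: D wins 5–2.
C vs E: E wins 5–2.
D vs E: E wins 5–2.
E beats each rival — A (4–3), B (5–2), C (5–2), D (5–2) — so E is the Condorcet winner.

E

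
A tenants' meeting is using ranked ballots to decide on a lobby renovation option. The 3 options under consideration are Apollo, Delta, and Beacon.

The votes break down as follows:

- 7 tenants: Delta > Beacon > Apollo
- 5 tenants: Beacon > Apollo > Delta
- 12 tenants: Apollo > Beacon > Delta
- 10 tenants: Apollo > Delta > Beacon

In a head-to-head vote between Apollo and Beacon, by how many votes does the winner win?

10

Ballots ranking Apollo above Beacon: 12+10 = 22.
Ballots ranking Beacon above Apollo: 7+5 = 12.
Apollo wins 22–12, a margin of 10.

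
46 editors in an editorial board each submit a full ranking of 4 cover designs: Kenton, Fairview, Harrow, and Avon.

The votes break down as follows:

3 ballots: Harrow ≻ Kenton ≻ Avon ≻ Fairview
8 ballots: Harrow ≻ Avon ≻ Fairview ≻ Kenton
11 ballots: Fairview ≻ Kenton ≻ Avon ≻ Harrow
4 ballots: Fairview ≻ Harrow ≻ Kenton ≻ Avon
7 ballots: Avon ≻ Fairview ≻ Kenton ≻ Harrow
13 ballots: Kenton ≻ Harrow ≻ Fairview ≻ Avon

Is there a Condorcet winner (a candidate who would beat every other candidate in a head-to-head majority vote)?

Head-to-head results (46 voters total):
Kenton vs Fairview: Fairview wins 30–16.
Kenton vs Harrow: Kenton wins 31–15.
Kenton vs Avon: Kenton wins 31–15.
Fairview vs Harrow: Harrow wins 24–22.
Fairview vs Avon: Fairview wins 28–18.
Harrow vs Avon: Harrow wins 28–18.
No candidate beats all others: Kenton beats Harrow beats Fairview beats Kenton, a majority cycle.

No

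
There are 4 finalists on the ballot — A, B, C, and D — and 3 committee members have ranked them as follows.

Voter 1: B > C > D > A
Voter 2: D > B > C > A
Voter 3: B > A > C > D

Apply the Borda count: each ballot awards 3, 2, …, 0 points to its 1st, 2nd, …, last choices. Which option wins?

Borda scores:
  A: 0 + 0 + 2 = 2
  B: 3 + 2 + 3 = 8
  C: 2 + 1 + 1 = 4
  D: 1 + 3 + 0 = 4
B has the highest total.

B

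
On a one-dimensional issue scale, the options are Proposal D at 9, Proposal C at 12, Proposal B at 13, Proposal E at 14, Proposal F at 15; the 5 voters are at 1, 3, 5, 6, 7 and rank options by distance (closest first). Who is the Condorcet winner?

With single-peaked preferences on a line, the Condorcet winner is the candidate closest to the median voter.
The median voter (position 5) is closest to Proposal D at 9.
Check: Proposal D vs Proposal C — voters closer to Proposal D: 5 of 5.

Proposal D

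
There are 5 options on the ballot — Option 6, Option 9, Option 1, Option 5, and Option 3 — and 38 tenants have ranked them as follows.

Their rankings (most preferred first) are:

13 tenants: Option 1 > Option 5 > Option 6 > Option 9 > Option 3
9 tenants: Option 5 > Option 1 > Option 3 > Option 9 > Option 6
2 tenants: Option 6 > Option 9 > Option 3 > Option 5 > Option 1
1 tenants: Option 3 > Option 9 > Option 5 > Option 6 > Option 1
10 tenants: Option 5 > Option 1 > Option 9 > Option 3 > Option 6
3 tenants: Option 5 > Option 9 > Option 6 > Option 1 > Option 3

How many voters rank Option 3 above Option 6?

Ballots ranking Option 3 above Option 6: 9+1+10 = 20.
Ballots ranking Option 6 above Option 3: 13+2+3 = 18.
So 20 of 38 voters prefer Option 3 to Option 6.

20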